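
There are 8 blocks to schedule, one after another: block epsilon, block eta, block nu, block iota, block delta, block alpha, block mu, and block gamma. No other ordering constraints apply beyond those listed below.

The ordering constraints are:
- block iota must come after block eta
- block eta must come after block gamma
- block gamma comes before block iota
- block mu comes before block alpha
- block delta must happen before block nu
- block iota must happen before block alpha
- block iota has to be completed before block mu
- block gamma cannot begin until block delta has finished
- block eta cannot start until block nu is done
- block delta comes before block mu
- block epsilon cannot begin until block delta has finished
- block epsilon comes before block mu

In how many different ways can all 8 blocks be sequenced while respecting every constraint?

Block delta is the only block with nothing required before it, so every ordering starts there.
Counting all ways to extend the partial order to a total order gives 10.

10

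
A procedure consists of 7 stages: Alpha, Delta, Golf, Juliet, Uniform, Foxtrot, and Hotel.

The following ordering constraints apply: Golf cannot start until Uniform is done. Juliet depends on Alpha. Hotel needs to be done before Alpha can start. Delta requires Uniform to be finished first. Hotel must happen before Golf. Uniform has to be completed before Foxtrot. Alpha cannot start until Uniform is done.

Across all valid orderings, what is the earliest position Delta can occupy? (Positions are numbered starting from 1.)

The only stage forced before Delta (directly or transitively) is Uniform.
With 1 mandatory predecessor, the earliest Delta can sit is position 1+1 = 2, and placing just that one first achieves it.

2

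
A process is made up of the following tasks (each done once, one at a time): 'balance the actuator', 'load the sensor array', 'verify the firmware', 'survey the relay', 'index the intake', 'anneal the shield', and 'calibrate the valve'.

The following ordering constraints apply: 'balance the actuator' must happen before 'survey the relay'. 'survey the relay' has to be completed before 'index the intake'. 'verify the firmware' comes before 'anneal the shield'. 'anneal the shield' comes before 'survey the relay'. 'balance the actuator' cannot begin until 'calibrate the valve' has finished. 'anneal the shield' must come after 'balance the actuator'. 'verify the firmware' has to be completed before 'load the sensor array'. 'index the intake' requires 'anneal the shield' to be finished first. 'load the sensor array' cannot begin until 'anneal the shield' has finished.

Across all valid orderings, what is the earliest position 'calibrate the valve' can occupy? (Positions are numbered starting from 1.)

1

No constraint forces any other task before 'calibrate the valve', so it can be placed first.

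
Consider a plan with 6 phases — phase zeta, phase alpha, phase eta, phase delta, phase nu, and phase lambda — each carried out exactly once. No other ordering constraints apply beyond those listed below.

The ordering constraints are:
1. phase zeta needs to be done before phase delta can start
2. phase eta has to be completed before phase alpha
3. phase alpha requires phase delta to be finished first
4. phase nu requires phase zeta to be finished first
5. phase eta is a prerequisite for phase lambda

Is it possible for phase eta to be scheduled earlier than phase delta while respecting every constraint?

Yes

No chain of constraints runs from phase delta to phase eta, so phase delta is not required to come first.
So a valid ordering placing phase eta earlier than phase delta exists.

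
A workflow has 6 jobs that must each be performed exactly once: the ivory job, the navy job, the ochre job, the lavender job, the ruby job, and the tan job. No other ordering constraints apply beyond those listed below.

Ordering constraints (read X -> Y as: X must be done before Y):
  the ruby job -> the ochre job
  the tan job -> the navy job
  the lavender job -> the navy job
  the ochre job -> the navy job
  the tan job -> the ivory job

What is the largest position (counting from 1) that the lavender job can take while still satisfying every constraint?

5

The only job forced after the lavender job (directly or by a chain) is the navy job.
With 1 mandatory successor out of 6 jobs total, the latest slot for the lavender job is 6−1 = 5, and it's reachable by doing all non-successors before the lavender job.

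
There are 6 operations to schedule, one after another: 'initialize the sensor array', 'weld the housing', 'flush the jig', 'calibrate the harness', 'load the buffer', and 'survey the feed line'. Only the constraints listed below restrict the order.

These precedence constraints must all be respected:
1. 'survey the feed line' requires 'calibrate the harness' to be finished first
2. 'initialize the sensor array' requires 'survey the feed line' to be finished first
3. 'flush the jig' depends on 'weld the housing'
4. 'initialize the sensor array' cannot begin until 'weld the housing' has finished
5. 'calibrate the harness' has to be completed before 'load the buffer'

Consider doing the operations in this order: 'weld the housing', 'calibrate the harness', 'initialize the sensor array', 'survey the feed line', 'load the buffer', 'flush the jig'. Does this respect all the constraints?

No

Here 'survey the feed line' comes after 'initialize the sensor array'.
Since 'survey the feed line' is required before 'initialize the sensor array', the ordering is invalid.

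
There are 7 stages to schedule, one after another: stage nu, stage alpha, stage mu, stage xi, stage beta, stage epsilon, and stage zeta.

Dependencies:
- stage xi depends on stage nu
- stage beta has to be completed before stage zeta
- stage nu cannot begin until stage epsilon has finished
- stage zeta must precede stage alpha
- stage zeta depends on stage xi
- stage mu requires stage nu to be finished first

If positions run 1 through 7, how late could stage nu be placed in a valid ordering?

3

Every stage that must follow stage nu has to come after it. Tracing all chains starting from stage nu, those stages are: stage alpha, stage mu, stage xi, stage zeta — 4 in total.
With 4 mandatory successors out of 7 stages total, the latest slot for stage nu is 7−4 = 3, and it's reachable by doing all non-successors before stage nu.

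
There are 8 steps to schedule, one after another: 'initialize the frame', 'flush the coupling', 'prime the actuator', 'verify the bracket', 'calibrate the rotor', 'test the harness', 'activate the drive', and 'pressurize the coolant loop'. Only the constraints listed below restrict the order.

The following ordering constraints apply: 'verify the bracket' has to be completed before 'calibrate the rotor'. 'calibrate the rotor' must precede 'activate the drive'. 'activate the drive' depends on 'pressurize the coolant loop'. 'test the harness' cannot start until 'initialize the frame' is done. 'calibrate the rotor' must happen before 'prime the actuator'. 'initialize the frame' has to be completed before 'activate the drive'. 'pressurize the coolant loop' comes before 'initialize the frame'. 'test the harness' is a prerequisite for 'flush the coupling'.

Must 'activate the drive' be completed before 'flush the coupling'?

No chain of constraints connects 'activate the drive' to 'flush the coupling' in either direction.
So 'activate the drive' can come before 'flush the coupling' or after — it is not forced.

No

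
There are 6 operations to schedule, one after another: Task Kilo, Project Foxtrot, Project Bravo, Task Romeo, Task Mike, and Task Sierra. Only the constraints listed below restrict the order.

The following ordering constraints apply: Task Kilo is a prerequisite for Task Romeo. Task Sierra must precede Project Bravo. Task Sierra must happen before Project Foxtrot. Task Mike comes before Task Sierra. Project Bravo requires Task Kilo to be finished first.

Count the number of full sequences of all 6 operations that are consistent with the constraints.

26

2 operations have no prerequisites (Task Kilo, Task Mike), so any of them could come first.
Enumerating by repeatedly choosing an available operation (one whose prerequisites are all placed) gives 26 distinct complete orderings.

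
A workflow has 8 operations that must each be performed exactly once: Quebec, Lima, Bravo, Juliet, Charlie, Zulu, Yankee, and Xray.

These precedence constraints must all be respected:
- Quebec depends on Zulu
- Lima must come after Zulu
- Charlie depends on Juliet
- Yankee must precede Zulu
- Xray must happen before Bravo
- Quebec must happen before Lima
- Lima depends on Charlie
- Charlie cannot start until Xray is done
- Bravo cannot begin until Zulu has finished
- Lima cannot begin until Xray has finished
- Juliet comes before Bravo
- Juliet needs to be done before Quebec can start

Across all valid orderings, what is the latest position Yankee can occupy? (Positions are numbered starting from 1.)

Every operation that must follow Yankee has to come after it. Tracing all chains starting from Yankee, those operations are: Quebec, Lima, Bravo, Zulu — 4 in total.
With 4 mandatory successors out of 8 operations total, the latest slot for Yankee is 8−4 = 4, and it's reachable by doing all non-successors before Yankee.

4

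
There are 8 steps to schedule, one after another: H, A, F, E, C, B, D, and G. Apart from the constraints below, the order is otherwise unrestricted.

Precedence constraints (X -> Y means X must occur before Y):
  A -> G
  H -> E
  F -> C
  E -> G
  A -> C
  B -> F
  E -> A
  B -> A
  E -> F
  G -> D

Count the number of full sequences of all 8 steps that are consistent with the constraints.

27

2 steps have no prerequisites (H, B), so any of them could come first.
Systematically extending each partial ordering one step at a time and counting, there are 27 complete orderings.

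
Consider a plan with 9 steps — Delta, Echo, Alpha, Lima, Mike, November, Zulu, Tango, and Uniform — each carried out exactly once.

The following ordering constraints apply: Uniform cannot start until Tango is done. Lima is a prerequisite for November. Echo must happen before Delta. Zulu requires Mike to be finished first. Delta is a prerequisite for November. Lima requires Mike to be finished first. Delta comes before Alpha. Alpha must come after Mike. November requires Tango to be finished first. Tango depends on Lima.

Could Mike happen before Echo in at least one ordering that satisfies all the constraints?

Nothing in the constraints forces Echo before Mike — there is no chain from Echo to Mike.
That means at least one valid schedule has Mike before Echo.

Yes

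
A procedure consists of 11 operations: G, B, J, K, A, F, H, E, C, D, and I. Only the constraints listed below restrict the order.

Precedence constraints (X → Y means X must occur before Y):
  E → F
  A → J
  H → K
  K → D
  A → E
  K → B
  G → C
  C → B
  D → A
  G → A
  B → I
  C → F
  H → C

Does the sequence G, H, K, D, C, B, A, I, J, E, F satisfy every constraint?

Going through the constraints one by one, each required predecessor appears earlier in the sequence than its dependent — e.g. G (position 1) is before A (position 7), as required.

Yes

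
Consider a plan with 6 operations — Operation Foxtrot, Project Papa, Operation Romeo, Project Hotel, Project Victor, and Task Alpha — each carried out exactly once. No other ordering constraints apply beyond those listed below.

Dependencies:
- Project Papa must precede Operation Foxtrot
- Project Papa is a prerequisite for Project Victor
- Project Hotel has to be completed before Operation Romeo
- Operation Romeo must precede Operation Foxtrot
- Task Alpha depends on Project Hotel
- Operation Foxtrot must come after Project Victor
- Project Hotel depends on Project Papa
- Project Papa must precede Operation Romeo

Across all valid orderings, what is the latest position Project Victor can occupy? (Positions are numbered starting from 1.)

Following the constraints forward from Project Victor, its only required successor is Operation Foxtrot.
So at least 1 operation follows Project Victor, putting Project Victor no later than position 5. That position is achievable by scheduling everything else first.

5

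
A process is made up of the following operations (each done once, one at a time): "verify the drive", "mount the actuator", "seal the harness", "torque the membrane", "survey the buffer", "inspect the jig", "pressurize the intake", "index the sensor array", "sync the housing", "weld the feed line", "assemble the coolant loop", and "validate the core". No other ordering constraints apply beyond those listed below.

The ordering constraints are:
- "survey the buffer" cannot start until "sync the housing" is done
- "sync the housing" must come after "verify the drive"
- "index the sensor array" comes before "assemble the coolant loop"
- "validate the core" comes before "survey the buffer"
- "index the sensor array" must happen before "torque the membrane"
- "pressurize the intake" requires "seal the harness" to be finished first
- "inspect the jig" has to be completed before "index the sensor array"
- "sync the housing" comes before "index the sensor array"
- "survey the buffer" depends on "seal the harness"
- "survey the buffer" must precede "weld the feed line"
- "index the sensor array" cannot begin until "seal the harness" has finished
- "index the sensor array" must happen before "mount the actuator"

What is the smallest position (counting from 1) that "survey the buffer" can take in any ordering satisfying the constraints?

5

The operations that are forced before "survey the buffer", directly or transitively, are "verify the drive", "seal the harness", "sync the housing", "validate the core". That's 4 operations.
So at minimum 4 operations come before "survey the buffer", putting "survey the buffer" no earlier than position 5. That position is achievable by scheduling exactly those predecessors first.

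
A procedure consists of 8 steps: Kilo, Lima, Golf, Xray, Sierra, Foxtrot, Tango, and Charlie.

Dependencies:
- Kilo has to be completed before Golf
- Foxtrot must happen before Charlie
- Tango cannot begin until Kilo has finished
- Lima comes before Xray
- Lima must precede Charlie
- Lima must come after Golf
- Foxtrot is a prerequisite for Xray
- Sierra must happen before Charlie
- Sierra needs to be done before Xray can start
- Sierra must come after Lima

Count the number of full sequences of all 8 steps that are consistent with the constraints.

The steps with no prerequisites are Kilo, Foxtrot; any of them can be placed first.
Enumerating by repeatedly choosing an available step (one whose prerequisites are all placed) gives 68 distinct complete orderings.

68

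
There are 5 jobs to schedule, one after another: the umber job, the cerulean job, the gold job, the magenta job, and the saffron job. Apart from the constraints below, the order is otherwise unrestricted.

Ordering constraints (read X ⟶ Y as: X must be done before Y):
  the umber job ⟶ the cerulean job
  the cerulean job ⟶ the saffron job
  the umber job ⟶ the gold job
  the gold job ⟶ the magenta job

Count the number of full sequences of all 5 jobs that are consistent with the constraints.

6

The umber job is the only job with nothing required before it, so every ordering starts there.
Systematically extending each partial ordering one job at a time and counting, there are 6 complete orderings.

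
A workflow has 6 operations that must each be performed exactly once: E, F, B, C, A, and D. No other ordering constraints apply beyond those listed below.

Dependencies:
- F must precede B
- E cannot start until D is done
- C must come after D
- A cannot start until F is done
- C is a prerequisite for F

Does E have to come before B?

E and B are not related by any chain of constraints.
A valid ordering placing B before E exists, so the answer is no.

No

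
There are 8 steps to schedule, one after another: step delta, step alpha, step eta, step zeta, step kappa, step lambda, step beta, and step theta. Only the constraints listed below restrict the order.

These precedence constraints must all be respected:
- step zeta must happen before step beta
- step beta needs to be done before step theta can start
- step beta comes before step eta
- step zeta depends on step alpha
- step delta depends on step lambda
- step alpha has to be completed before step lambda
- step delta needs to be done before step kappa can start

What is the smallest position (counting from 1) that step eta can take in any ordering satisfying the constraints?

4

Every step that must precede step eta has to come before it. Tracing all chains that end at step eta, those steps are: step alpha, step zeta, step beta — 3 in total.
So at minimum 3 steps come before step eta, putting step eta no earlier than position 4. That position is achievable by scheduling exactly those predecessors first.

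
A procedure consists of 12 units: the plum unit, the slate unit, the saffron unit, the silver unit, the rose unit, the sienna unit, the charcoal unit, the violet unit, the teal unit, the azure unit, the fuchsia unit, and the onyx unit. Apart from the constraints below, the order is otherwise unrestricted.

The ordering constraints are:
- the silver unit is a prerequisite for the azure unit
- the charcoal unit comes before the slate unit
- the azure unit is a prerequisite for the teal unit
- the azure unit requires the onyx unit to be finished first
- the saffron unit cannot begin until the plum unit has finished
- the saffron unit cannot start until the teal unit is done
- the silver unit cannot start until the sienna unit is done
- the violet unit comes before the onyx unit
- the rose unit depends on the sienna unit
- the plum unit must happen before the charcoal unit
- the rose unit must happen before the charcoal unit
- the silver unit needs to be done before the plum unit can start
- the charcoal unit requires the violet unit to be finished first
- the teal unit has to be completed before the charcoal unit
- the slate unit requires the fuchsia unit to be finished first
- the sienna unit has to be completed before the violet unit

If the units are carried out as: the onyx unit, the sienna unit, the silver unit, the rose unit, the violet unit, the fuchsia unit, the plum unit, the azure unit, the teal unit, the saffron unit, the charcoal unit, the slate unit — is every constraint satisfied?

Here the violet unit comes after the onyx unit.
But one of the constraints requires the violet unit before the onyx unit, so this ordering violates it.

No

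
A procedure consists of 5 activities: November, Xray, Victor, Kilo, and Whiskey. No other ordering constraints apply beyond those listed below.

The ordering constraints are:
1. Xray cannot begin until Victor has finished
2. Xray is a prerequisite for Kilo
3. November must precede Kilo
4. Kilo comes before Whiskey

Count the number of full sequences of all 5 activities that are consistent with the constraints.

The activities with no prerequisites are November, Victor; any of them can be placed first.
Enumerating by repeatedly choosing an available activity (one whose prerequisites are all placed) gives 3 distinct complete orderings.

3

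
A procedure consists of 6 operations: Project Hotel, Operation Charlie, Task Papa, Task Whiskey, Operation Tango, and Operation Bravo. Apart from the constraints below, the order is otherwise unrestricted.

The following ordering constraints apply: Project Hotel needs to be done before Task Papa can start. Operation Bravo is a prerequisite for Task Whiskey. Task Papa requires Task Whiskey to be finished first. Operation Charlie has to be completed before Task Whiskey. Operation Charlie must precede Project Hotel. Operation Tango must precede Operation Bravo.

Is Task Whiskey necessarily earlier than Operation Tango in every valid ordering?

There is a chain Operation Tango → Operation Bravo → Task Whiskey, which puts Operation Tango before Task Whiskey.
So Task Whiskey does not have to come before Operation Tango — it cannot.

No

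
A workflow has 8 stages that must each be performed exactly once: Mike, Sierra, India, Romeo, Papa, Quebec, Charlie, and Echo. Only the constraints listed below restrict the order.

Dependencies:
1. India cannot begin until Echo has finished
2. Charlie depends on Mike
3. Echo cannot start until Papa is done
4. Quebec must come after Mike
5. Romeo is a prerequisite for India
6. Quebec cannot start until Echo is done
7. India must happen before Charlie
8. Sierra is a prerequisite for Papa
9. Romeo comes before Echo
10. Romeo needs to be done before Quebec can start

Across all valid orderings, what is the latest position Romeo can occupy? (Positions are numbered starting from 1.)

4

Following every chain forward from Romeo, the stages that must come later are India, Quebec, Charlie, Echo — 4 of them.
So at least 4 stages follow Romeo, putting Romeo no later than position 4. That position is achievable by scheduling everything else first.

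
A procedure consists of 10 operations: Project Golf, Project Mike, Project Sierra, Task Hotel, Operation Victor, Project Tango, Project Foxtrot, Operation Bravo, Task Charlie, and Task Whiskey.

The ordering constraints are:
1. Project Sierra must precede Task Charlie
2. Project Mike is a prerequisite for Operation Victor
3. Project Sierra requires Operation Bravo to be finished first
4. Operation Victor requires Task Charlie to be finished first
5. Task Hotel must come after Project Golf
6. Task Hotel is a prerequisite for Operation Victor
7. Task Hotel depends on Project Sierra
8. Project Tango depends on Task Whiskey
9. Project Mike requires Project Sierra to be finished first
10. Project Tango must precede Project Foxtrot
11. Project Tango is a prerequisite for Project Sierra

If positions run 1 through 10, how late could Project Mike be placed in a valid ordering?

The only operation forced after Project Mike (directly or by a chain) is Operation Victor.
With 1 mandatory successor out of 10 operations total, the latest slot for Project Mike is 10−1 = 9, and it's reachable by doing all non-successors before Project Mike.

9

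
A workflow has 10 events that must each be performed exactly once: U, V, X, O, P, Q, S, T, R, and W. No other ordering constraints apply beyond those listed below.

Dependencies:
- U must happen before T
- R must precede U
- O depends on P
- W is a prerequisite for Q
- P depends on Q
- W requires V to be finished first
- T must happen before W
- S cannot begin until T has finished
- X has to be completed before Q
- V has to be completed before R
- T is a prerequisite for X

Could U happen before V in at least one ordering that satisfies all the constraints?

No

The constraints give a chain V → R → U, which forces V before U.
So no valid ordering can have U before V.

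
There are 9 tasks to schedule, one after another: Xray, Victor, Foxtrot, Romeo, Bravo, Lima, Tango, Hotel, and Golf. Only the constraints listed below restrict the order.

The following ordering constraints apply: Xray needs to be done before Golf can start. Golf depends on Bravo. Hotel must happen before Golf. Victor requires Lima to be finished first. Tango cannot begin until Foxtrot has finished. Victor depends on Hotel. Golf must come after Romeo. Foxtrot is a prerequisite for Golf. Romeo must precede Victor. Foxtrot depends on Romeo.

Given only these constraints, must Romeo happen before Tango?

Chaining the stated constraints: Romeo → Foxtrot → Tango.
That forces Romeo before Tango in every valid schedule.

Yes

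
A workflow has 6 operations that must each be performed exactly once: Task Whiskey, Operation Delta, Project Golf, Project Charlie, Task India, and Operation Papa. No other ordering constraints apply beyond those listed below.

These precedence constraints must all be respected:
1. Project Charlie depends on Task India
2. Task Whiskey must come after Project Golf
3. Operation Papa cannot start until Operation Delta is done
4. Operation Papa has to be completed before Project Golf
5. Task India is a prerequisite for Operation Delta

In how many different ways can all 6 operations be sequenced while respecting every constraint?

5

Task India is the only operation with nothing required before it, so every ordering starts there.
Enumerating by repeatedly choosing an available operation (one whose prerequisites are all placed) gives 5 distinct complete orderings.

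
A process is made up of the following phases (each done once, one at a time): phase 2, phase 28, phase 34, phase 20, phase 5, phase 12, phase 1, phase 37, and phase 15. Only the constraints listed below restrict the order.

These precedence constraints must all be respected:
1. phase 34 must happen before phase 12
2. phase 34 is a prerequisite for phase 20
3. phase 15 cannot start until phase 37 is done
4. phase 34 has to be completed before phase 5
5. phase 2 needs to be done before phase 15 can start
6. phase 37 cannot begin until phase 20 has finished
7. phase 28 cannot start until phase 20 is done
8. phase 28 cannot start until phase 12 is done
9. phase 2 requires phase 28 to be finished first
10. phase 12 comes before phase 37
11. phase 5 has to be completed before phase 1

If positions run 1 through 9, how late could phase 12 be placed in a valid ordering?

Following every chain forward from phase 12, the phases that must come later are phase 2, phase 28, phase 37, phase 15 — 4 of them.
With 4 mandatory successors out of 9 phases total, the latest slot for phase 12 is 9−4 = 5, and it's reachable by doing all non-successors before phase 12.

5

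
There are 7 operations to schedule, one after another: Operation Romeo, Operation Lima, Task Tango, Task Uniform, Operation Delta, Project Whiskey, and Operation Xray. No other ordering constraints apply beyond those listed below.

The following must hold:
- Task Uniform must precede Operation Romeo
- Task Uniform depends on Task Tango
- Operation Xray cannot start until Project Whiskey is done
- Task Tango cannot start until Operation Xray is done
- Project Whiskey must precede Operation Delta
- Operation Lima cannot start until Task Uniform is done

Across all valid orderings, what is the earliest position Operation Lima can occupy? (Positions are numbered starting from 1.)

5

Working backwards through the constraints from Operation Lima, its full set of required predecessors is Task Tango, Task Uniform, Project Whiskey, Operation Xray — 4 of them.
So at minimum 4 operations come before Operation Lima, putting Operation Lima no earlier than position 5. That position is achievable by scheduling exactly those predecessors first.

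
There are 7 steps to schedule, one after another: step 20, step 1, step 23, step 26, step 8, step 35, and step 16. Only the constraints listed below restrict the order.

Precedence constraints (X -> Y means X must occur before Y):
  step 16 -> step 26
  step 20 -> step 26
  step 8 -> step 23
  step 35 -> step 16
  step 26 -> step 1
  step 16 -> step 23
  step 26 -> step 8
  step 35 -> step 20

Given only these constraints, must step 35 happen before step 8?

Following the dependencies: step 35 → step 20 → step 26 → step 8.
Hence step 35 necessarily comes before step 8.

Yes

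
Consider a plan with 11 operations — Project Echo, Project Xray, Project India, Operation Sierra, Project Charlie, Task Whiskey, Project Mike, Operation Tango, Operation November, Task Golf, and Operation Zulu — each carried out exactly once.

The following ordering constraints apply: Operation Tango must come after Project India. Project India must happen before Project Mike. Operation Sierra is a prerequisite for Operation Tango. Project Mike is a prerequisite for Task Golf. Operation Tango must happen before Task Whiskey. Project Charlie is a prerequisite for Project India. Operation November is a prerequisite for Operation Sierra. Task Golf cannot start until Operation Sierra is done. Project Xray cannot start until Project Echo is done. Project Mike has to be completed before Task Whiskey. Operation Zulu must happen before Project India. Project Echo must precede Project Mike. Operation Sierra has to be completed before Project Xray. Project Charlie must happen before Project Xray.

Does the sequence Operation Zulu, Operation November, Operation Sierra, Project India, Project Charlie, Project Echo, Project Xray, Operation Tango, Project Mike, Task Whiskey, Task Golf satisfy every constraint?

No

The sequence places Project India ahead of Project Charlie.
Since Project Charlie is required before Project India, the ordering is invalid.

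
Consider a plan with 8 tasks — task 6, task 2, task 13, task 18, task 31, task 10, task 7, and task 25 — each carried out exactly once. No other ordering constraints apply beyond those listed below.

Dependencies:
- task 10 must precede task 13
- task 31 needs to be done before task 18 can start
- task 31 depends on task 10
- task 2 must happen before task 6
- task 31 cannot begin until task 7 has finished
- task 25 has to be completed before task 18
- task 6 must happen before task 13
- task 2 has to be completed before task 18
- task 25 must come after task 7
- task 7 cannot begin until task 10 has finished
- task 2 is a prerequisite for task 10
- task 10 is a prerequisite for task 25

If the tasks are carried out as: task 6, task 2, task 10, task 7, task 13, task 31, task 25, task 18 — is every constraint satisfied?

No

Here task 2 comes after task 6.
That contradicts the constraint that task 2 must precede task 6.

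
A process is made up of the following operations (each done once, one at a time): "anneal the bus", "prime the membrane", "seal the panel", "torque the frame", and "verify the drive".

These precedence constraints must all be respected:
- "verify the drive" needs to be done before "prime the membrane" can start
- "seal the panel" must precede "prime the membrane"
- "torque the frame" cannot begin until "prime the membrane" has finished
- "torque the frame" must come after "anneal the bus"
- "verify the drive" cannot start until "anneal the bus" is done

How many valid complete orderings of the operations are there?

3

The operations with no prerequisites are "anneal the bus", "seal the panel"; any of them can be placed first.
Systematically extending each partial ordering one operation at a time and counting, there are 3 complete orderings.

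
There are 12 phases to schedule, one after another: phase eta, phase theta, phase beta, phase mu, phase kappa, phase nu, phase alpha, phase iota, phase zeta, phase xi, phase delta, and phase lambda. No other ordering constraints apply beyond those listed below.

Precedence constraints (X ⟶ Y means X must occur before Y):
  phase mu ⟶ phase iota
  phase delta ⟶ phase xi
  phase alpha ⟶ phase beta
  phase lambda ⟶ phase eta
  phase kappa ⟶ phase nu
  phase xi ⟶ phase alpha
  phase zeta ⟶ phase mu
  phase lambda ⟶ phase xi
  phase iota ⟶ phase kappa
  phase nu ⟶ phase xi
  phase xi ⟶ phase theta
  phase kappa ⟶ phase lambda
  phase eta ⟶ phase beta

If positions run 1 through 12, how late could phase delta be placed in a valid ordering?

Following every chain forward from phase delta, the phases that must come later are phase theta, phase beta, phase alpha, phase xi — 4 of them.
With 4 mandatory successors out of 12 phases total, the latest slot for phase delta is 12−4 = 8, and it's reachable by doing all non-successors before phase delta.

8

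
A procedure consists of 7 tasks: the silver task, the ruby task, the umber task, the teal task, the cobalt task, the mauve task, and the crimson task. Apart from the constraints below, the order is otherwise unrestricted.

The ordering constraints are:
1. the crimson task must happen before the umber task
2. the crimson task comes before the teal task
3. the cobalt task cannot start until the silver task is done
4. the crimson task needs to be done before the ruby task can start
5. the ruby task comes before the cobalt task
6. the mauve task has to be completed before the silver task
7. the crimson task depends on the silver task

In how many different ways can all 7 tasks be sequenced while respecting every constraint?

The mauve task is the only task with nothing required before it, so every ordering starts there.
Enumerating by repeatedly choosing an available task (one whose prerequisites are all placed) gives 12 distinct complete orderings.

12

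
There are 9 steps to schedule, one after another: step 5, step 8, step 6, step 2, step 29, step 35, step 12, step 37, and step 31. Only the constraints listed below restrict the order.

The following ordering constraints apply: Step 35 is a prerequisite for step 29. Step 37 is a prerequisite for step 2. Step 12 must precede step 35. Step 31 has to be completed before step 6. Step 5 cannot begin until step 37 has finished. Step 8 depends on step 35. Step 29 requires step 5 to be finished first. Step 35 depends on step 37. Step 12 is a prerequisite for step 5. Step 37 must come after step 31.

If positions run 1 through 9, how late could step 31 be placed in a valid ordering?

Following every chain forward from step 31, the steps that must come later are step 5, step 8, step 6, step 2, step 29, step 35, step 37 — 7 of them.
So at least 7 steps follow step 31, putting step 31 no later than position 2. That position is achievable by scheduling everything else first.

2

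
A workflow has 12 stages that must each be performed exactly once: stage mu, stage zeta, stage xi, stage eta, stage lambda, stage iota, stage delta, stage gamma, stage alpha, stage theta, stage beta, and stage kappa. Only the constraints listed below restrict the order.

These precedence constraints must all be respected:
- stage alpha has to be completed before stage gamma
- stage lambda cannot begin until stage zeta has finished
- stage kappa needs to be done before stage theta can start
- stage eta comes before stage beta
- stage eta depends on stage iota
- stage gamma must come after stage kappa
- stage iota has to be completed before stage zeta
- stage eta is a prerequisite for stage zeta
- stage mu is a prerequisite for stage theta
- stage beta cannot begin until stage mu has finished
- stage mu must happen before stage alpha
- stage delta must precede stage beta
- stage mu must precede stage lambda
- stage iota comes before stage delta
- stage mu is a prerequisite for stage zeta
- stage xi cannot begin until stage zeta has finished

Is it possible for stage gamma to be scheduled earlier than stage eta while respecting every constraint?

Yes

The constraints leave stage gamma and stage eta unordered relative to each other; nothing requires stage eta earlier.
So a valid ordering placing stage gamma earlier than stage eta exists.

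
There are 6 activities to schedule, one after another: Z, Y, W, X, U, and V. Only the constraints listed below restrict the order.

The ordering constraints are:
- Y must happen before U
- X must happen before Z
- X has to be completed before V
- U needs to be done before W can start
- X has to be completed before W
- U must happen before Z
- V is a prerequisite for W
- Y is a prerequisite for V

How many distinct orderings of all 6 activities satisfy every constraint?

The activities with no prerequisites are Y, X; any of them can be placed first.
Systematically extending each partial ordering one activity at a time and counting, there are 13 complete orderings.

13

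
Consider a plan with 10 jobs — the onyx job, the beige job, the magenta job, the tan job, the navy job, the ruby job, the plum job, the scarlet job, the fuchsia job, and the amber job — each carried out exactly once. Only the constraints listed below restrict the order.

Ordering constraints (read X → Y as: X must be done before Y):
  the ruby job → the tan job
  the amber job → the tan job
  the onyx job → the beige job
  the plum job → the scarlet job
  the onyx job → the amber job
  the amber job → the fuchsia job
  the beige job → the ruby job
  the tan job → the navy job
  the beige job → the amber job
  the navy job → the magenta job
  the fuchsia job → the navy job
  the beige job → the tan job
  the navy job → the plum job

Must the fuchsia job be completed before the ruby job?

Nothing in the constraints links the fuchsia job and the ruby job; they are unordered relative to each other.
A valid ordering placing the ruby job before the fuchsia job exists, so the answer is no.

No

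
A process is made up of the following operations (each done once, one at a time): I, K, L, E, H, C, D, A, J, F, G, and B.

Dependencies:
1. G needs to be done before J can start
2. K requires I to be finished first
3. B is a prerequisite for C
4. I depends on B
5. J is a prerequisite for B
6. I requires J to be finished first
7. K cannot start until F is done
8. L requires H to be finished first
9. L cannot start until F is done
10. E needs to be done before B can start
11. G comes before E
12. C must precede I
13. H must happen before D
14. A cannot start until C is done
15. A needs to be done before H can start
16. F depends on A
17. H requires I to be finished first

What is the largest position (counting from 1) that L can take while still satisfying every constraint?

L has no required successors, so nothing stops it from going last (position 12).

12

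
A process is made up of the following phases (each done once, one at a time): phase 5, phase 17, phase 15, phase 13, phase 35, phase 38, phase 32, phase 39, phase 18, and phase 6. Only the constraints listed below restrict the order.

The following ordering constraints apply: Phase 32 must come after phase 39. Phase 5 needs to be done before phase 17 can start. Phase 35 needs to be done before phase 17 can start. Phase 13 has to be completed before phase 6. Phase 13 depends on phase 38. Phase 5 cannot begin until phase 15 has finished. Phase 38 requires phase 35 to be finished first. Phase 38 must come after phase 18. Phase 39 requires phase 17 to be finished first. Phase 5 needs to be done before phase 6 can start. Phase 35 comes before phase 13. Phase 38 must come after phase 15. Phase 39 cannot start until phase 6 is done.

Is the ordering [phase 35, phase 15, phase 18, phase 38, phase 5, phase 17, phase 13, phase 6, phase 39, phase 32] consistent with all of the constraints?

Yes

Checking each listed constraint against this order: for instance, phase 35 is in position 1 and phase 13 in position 7, so that constraint holds — and the remaining constraints check out the same way.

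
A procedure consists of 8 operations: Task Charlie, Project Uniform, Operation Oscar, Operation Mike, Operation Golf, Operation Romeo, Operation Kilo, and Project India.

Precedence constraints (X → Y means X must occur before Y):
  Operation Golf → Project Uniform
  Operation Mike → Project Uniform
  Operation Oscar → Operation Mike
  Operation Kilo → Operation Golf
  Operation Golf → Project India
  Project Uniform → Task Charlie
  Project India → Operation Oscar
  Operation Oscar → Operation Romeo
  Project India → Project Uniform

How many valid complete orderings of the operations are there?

4

Only Operation Kilo has no prerequisites, so it must go first.
Enumerating by repeatedly choosing an available operation (one whose prerequisites are all placed) gives 4 distinct complete orderings.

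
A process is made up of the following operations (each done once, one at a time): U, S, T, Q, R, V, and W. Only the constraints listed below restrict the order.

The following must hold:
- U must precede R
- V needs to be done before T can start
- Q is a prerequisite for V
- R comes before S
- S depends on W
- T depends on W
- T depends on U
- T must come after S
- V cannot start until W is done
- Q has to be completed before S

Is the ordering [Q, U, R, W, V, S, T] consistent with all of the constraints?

Yes

Every stated constraint is respected: U sits at position 2, ahead of T at position 7, and each of the other listed pairs likewise has the predecessor earlier in the sequence.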